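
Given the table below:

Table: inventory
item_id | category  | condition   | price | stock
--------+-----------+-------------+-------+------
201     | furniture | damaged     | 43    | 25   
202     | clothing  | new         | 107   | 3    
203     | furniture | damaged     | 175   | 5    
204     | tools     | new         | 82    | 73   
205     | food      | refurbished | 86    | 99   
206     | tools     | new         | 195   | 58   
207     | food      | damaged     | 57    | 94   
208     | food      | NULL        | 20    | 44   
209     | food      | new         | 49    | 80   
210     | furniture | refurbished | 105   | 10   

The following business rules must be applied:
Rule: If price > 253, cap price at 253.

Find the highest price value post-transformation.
195

Step 1: Original maximum price = 195
Step 2: Check cap of 253 against maximum
Step 3: No records exceed the cap (max 195 <= cap 253), so no capping applies
Step 4: Maximum after transformation = 195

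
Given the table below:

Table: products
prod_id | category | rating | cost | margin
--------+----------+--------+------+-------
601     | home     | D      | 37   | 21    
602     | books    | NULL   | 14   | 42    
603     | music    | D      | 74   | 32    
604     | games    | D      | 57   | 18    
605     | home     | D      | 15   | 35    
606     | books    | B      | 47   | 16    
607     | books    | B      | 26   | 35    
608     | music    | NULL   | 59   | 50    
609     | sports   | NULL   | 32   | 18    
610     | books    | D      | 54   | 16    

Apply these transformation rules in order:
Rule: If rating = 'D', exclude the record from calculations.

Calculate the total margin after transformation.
161

Step 1: Identify records where rating = 'D'
Step 2: The excluded records sum to 122
Step 3: Original total margin = 283
Step 4: Remaining total = 283 - 122 = 161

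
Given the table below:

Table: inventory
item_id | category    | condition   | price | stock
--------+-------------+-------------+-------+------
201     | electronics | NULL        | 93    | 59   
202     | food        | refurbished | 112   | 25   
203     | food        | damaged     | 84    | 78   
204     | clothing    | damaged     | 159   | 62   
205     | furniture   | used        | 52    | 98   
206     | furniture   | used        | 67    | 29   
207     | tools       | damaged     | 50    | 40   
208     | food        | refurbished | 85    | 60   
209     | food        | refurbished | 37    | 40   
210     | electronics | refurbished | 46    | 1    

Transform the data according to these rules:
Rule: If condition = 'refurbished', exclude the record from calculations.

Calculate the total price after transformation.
505

Step 1: Identify records where condition = 'refurbished'
Step 2: The excluded records sum to 280
Step 3: Original total price = 785
Step 4: Remaining total = 785 - 280 = 505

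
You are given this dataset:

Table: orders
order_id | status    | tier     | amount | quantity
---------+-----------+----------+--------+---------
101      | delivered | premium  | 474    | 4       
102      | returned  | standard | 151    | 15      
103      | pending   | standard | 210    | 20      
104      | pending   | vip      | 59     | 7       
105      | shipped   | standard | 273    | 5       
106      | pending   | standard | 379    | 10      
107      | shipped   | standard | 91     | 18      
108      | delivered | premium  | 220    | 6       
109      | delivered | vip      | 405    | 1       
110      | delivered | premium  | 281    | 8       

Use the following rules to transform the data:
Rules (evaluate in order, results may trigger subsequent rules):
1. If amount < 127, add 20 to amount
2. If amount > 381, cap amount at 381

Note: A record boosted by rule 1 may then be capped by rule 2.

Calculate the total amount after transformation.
2466

Step 1: Apply rule 1 to records with amount < 127
  - 2 records get bonus of 20
  - Of these, 0 records then exceed 381 and get capped
Step 2: Apply rule 2 to records with amount > 381
  - 2 records (original) are capped
Step 3: Calculate final sum = 2466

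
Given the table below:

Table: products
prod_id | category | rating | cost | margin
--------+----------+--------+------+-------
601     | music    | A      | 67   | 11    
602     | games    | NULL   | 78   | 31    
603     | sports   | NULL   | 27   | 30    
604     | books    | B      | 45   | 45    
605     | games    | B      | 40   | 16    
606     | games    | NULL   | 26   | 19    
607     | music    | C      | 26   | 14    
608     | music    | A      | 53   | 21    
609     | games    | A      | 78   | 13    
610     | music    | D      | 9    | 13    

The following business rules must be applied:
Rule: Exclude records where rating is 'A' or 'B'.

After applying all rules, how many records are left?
5

Step 1: Count records to exclude
  - 3 (A) + 2 (B) = 5 records
Step 2: Total records: 10
Step 3: Remaining = 10 - 5 = 5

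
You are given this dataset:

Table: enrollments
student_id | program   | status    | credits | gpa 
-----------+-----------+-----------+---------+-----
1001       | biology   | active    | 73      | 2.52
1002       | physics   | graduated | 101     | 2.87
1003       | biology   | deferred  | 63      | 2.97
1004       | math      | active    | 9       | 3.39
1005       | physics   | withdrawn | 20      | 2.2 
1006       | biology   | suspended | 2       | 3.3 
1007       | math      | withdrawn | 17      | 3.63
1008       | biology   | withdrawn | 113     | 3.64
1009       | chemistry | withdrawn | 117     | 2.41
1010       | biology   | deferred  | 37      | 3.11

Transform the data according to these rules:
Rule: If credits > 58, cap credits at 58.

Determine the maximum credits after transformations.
58

Step 1: Original maximum credits = 117
Step 2: Apply cap at 58
Step 3: 5 records had credits > 58 and were capped
Step 4: Maximum after transformation = 58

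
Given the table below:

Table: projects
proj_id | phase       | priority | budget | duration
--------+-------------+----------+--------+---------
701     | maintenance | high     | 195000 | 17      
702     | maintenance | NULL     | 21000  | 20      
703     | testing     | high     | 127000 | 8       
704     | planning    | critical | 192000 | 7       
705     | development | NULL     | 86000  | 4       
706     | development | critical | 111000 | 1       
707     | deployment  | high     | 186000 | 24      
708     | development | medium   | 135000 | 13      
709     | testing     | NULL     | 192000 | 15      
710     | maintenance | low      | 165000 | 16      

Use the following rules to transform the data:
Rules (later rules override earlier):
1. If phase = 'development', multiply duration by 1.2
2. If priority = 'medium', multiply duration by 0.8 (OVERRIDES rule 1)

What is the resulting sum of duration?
123.4

Step 1: Rule 2 takes priority for records with priority = 'medium'
  - 1 records: 13 × 0.8 = 10.4
Step 2: Rule 1 applies to remaining records with phase = 'development'
  - 2 records: 5 × 1.2 = 6.0
Step 3: Other records unchanged: 107
Step 4: Final sum = 10.4 + 6.0 + 107 = 123.4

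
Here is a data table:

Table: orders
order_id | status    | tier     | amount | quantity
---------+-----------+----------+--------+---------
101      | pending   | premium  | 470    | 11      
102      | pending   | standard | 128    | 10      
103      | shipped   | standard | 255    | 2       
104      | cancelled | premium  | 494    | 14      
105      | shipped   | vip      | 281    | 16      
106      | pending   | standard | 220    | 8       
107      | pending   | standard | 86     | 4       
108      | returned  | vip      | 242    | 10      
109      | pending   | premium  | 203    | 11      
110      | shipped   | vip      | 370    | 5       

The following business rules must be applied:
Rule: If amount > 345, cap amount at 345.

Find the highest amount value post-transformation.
345

Step 1: Original maximum amount = 494
Step 2: Apply cap at 345
Step 3: 3 records had amount > 345 and were capped
Step 4: Maximum after transformation = 345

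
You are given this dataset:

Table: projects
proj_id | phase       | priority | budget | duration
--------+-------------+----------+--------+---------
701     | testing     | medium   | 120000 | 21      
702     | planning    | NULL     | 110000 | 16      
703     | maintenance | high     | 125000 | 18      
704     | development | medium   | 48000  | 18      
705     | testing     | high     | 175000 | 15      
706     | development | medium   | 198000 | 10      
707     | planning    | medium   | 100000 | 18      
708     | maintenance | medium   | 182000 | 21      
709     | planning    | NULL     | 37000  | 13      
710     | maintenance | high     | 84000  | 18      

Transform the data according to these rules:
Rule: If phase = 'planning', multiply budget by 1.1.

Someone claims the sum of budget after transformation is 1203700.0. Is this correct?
Yes, the result is correct.

Step 1: Calculate the correct sum after transformation
Step 2: Apply multiplier 1.1 to records where phase = 'planning'
Step 3: Correct result = 1203700.0
Step 4: Claimed result = 1203700.0
Step 5: 1203700.0 = 1203700.0 ✓
Conclusion: The claimed result is correct.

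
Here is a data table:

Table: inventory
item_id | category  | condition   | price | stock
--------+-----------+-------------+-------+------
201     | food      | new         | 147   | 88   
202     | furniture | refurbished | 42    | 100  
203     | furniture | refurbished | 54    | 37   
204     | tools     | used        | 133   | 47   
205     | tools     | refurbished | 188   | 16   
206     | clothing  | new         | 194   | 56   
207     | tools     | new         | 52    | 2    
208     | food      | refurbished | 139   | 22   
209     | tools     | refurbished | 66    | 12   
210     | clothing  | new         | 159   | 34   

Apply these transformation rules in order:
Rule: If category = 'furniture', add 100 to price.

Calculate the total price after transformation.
1374

Step 1: Count records where category = 'furniture': 2
Step 2: Total bonus added: 2 × 100 = 200
Step 3: Original sum of price: 1174
Step 4: Final sum = 1174 + 200 = 1374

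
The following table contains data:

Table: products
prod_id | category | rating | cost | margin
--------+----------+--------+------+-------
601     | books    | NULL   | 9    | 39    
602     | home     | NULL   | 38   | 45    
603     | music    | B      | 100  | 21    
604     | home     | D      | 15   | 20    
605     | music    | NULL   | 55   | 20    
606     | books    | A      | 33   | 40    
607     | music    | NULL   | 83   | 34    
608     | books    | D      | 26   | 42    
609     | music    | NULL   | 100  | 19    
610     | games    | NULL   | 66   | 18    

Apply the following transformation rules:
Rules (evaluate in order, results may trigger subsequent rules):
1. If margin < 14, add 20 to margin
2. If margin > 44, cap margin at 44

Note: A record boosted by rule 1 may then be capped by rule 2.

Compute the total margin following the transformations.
297

Step 1: Apply rule 1 to records with margin < 14
  - 0 records get bonus of 20
  - Of these, 0 records then exceed 44 and get capped
Step 2: Apply rule 2 to records with margin > 44
  - 1 records (original) are capped
Step 3: Calculate final sum = 297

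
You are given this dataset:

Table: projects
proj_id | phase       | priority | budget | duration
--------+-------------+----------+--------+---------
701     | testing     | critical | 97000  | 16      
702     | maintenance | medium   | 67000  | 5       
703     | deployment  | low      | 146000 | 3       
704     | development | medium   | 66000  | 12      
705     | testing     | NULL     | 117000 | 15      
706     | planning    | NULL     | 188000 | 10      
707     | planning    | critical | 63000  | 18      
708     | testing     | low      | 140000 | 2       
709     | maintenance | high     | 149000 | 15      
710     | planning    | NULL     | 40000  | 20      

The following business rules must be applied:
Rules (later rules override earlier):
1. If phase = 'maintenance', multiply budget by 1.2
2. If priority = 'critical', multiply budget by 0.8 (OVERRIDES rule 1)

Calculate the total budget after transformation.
1084200.0

Step 1: Rule 2 takes priority for records with priority = 'critical'
  - 2 records: 160000 × 0.8 = 128000.0
Step 2: Rule 1 applies to remaining records with phase = 'maintenance'
  - 2 records: 216000 × 1.2 = 259200.0
Step 3: Other records unchanged: 697000
Step 4: Final sum = 128000.0 + 259200.0 + 697000 = 1084200.0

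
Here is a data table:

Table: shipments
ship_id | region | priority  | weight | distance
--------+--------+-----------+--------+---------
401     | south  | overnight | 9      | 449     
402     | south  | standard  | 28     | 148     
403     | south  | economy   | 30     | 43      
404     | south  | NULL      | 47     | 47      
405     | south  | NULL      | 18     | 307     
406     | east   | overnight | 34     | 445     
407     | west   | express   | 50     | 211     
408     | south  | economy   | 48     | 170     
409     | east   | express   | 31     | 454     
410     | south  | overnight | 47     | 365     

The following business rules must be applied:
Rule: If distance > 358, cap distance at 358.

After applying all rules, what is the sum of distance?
2358

Step 1: 4 records have distance > 358
Step 2: These records originally summed to 1713
Step 3: After capping: 4 × 358 = 1432
Step 4: Unaffected records sum: 926
Step 5: Final sum = 1432 + 926 = 2358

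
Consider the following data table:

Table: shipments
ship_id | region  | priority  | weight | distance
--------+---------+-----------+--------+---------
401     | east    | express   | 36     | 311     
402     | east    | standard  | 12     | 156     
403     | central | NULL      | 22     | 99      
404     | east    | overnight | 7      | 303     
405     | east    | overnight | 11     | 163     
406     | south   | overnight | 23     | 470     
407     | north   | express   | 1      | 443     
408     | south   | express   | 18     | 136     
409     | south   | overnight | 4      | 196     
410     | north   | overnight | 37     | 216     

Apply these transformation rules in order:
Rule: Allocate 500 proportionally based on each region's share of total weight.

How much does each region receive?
central: 64.33, east: 192.98, north: 111.11, south: 131.58

Step 1: Calculate total weight = 171
Step 2: Calculate each region's proportion:
  central: 22/171 = 12.87% → 64.33
  east: 66/171 = 38.60% → 192.98
  north: 38/171 = 22.22% → 111.11
  south: 45/171 = 26.32% → 131.58
Step 3: Verify: sum of allocations ≈ 500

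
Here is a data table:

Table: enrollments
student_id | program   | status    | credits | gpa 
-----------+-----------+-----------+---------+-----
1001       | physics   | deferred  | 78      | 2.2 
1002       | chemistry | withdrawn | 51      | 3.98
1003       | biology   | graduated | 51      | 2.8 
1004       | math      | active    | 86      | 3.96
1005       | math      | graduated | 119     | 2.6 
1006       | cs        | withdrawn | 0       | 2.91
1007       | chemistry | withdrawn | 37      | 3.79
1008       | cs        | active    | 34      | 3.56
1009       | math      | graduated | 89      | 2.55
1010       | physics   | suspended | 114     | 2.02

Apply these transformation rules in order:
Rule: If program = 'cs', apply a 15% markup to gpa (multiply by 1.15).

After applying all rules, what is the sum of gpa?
31.34

Step 1: Records with program = 'cs' have total gpa = 6.47
Step 2: Apply multiplier: 6.47 × 1.15 = 7.44
Step 3: Other records total: 23.9
Step 4: Final sum = 7.44 + 23.9 = 31.34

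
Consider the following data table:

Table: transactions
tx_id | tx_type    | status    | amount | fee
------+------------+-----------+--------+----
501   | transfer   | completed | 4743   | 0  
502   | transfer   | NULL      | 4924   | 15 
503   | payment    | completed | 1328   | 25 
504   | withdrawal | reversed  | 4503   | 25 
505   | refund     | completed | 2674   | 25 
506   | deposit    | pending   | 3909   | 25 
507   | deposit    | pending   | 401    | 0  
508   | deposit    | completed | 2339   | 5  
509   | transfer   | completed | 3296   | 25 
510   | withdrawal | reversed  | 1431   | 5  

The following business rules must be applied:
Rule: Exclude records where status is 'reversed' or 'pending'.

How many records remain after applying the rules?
6

Step 1: Count records to exclude
  - 2 (reversed) + 2 (pending) = 4 records
Step 2: Total records: 10
Step 3: Remaining = 10 - 4 = 6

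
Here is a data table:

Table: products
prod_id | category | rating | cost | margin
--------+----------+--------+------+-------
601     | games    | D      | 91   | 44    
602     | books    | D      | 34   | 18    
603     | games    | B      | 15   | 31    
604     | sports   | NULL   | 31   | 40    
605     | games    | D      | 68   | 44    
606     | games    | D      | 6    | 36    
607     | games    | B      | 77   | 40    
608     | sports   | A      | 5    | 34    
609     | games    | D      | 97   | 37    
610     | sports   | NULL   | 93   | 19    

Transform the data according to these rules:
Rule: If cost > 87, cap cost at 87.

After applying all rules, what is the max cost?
87

Step 1: Original maximum cost = 97
Step 2: Apply cap at 87
Step 3: 3 records had cost > 87 and were capped
Step 4: Maximum after transformation = 87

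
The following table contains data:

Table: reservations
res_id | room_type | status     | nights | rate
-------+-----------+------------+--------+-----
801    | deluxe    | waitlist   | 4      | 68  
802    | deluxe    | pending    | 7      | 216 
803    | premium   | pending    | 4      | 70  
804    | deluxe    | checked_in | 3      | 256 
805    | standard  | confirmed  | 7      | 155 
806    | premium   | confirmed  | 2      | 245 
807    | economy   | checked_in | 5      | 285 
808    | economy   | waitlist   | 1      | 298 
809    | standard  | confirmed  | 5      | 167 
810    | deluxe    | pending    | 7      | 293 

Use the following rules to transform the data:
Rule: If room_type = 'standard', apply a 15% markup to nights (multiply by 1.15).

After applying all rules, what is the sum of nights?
46.8

Step 1: Records with room_type = 'standard' have total nights = 12
Step 2: Apply multiplier: 12 × 1.15 = 13.8
Step 3: Other records total: 33
Step 4: Final sum = 13.8 + 33 = 46.8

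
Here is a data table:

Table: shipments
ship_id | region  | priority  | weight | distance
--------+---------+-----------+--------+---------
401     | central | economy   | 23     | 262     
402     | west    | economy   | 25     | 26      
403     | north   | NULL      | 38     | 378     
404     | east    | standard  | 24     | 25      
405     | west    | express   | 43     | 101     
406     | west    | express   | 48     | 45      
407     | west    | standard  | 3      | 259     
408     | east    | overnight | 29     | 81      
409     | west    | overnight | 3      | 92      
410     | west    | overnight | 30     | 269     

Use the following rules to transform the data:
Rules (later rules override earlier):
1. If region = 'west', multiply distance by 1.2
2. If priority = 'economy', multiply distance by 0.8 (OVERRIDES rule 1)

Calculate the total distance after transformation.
1633.6

Step 1: Rule 2 takes priority for records with priority = 'economy'
  - 2 records: 288 × 0.8 = 230.4
Step 2: Rule 1 applies to remaining records with region = 'west'
  - 5 records: 766 × 1.2 = 919.2
Step 3: Other records unchanged: 484
Step 4: Final sum = 230.4 + 919.2 + 484 = 1633.6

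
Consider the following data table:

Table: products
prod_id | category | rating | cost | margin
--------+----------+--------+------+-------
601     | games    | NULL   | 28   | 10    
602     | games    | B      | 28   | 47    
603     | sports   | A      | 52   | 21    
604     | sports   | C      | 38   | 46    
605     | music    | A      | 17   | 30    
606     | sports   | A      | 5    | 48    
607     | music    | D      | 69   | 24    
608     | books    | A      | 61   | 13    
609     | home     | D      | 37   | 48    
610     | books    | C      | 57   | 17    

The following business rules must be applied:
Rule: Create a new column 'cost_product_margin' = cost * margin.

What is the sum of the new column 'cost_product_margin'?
10380

Step 1: For each record, compute cost * margin
Example calculations:
  28 * 10 = 280
  28 * 47 = 1316
  52 * 21 = 1092
  ...
Step 2: Sum all derived values
Step 3: Total = 10380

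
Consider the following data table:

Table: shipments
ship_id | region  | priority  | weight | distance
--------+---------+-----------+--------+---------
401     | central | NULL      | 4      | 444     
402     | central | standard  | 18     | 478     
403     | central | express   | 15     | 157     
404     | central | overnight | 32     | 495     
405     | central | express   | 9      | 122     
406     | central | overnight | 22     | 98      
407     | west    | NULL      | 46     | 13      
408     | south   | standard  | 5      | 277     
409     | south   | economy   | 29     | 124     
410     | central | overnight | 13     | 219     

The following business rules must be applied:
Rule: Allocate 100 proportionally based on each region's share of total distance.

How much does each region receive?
central: 82.94, south: 16.52, west: 0.54

Step 1: Calculate total distance = 2427
Step 2: Calculate each region's proportion:
  central: 2013/2427 = 82.94% → 82.94
  south: 401/2427 = 16.52% → 16.52
  west: 13/2427 = 0.54% → 0.54
Step 3: Verify: sum of allocations ≈ 100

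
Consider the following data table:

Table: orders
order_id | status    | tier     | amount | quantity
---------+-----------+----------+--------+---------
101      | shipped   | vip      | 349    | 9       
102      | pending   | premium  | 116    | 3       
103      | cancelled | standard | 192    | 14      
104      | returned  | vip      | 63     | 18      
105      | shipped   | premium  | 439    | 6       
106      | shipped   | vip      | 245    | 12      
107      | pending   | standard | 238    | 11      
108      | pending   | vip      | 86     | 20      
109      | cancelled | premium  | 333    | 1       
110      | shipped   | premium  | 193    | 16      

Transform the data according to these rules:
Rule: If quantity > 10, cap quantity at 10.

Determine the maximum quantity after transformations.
10

Step 1: Original maximum quantity = 20
Step 2: Apply cap at 10
Step 3: 6 records had quantity > 10 and were capped
Step 4: Maximum after transformation = 10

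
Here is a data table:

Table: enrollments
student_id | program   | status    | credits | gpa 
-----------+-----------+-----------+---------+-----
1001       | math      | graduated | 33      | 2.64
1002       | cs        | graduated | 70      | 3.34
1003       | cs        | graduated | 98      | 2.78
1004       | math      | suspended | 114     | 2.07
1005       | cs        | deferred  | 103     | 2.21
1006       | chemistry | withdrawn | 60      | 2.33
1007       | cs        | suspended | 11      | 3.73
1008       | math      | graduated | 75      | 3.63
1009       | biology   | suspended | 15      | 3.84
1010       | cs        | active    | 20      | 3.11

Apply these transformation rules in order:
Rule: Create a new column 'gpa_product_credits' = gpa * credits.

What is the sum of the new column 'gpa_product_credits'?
1629.85

Step 1: For each record, compute gpa * credits
Example calculations:
  2.64 * 33 = 87.12
  3.34 * 70 = 233.8
  2.78 * 98 = 272.44
  ...
Step 2: Sum all derived values
Step 3: Total = 1629.85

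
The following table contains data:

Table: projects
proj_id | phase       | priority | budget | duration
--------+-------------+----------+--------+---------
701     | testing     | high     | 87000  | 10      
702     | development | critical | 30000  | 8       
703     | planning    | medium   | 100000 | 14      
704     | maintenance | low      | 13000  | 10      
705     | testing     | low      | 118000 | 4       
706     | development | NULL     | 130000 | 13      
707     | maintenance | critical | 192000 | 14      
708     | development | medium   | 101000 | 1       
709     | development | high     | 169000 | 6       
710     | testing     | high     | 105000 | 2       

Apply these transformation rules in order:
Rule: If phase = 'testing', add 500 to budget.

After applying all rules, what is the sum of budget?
1046500

Step 1: Count records where phase = 'testing': 3
Step 2: Total bonus added: 3 × 500 = 1500
Step 3: Original sum of budget: 1045000
Step 4: Final sum = 1045000 + 1500 = 1046500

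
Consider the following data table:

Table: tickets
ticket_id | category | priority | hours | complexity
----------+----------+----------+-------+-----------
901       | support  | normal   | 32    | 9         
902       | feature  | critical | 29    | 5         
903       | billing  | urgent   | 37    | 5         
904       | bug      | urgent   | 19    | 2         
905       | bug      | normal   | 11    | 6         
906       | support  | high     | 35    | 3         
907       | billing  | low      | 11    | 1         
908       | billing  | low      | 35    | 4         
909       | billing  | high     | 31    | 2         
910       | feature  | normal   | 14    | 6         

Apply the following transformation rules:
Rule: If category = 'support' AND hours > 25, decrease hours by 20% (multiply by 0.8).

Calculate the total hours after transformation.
240.6

Step 1: Find records where category = 'support' AND hours > 25
Step 2: 2 records match, summing to 67
Step 3: After multiplier: 67 × 0.8 = 53.6
Step 4: Unaffected records sum: 187
Step 5: Final sum = 53.6 + 187 = 240.6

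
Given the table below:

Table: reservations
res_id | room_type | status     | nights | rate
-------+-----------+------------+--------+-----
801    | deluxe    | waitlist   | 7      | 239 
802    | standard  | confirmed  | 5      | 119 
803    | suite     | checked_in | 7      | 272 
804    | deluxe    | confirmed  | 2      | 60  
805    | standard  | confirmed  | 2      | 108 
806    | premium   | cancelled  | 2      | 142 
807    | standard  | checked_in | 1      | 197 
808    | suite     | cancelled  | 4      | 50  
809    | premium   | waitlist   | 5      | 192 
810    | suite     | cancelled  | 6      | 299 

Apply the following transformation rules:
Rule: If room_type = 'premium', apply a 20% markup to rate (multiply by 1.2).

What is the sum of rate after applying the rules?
1744.8

Step 1: Records with room_type = 'premium' have total rate = 334
Step 2: Apply multiplier: 334 × 1.2 = 400.8
Step 3: Other records total: 1344
Step 4: Final sum = 400.8 + 1344 = 1744.8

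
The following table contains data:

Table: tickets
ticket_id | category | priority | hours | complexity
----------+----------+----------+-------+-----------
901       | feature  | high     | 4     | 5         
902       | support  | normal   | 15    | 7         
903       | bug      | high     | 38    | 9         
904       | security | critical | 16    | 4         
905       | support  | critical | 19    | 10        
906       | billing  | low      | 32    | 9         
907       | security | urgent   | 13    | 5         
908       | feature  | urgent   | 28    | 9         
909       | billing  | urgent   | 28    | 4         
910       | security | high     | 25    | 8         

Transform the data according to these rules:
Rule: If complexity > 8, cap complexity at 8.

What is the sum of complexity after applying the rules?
65

Step 1: 4 records have complexity > 8
Step 2: These records originally summed to 37
Step 3: After capping: 4 × 8 = 32
Step 4: Unaffected records sum: 33
Step 5: Final sum = 32 + 33 = 65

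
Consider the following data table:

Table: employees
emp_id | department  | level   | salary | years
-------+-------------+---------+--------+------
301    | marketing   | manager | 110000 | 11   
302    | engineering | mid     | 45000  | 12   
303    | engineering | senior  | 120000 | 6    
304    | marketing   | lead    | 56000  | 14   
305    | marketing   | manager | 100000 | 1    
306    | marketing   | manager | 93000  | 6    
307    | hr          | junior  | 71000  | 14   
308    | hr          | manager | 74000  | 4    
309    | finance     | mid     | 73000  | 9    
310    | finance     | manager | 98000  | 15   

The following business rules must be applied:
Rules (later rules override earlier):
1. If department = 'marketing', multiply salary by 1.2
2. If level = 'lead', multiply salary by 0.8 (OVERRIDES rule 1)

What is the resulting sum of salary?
889400.0

Step 1: Rule 2 takes priority for records with level = 'lead'
  - 1 records: 56000 × 0.8 = 44800.0
Step 2: Rule 1 applies to remaining records with department = 'marketing'
  - 3 records: 303000 × 1.2 = 363600.0
Step 3: Other records unchanged: 481000
Step 4: Final sum = 44800.0 + 363600.0 + 481000 = 889400.0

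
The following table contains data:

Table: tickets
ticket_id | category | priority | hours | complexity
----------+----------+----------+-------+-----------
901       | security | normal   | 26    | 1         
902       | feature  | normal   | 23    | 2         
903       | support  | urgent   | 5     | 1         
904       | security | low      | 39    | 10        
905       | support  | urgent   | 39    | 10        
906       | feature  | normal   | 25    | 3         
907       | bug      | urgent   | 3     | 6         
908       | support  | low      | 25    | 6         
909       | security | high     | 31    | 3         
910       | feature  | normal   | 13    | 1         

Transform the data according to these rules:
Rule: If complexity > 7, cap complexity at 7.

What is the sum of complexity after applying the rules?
37

Step 1: 2 records have complexity > 7
Step 2: These records originally summed to 20
Step 3: After capping: 2 × 7 = 14
Step 4: Unaffected records sum: 23
Step 5: Final sum = 14 + 23 = 37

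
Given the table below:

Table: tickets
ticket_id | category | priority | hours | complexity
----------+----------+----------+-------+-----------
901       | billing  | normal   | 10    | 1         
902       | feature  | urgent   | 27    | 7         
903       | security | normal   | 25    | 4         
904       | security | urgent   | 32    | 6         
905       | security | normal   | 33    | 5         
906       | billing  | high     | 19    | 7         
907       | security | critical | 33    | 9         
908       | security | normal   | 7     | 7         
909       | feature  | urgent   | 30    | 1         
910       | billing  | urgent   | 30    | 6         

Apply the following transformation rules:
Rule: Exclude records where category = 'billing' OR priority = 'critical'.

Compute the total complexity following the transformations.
30

Step 1: Find records where category = 'billing' OR priority = 'critical'
Step 2: 4 records match, summing to 23
Step 3: Original sum: 53
Step 4: Remaining sum = 53 - 23 = 30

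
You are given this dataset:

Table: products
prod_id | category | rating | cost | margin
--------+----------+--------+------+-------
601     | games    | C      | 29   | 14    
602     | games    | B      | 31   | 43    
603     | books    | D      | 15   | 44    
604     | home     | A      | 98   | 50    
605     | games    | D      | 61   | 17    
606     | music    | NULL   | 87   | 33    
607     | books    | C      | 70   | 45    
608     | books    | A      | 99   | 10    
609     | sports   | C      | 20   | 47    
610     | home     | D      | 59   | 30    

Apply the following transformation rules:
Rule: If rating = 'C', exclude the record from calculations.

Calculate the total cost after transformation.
450

Step 1: Identify records where rating = 'C'
Step 2: The excluded records sum to 119
Step 3: Original total cost = 569
Step 4: Remaining total = 569 - 119 = 450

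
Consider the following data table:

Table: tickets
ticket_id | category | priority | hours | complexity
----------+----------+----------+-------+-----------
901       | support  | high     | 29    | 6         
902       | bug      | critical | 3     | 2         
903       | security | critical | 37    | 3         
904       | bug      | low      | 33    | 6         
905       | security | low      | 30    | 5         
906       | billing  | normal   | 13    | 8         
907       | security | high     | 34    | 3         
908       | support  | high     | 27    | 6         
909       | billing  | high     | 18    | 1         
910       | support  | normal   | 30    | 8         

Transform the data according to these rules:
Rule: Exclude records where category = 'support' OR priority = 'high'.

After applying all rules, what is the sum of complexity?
24

Step 1: Find records where category = 'support' OR priority = 'high'
Step 2: 5 records match, summing to 24
Step 3: Original sum: 48
Step 4: Remaining sum = 48 - 24 = 24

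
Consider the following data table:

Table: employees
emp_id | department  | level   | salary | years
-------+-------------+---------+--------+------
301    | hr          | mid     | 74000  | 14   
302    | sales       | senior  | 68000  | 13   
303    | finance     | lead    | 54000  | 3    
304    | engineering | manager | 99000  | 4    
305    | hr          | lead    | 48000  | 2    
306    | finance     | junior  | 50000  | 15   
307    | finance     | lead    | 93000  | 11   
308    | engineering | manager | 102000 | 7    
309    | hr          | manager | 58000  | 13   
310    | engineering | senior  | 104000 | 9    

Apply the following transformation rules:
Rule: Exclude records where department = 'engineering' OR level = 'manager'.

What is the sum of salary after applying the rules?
387000

Step 1: Find records where department = 'engineering' OR level = 'manager'
Step 2: 4 records match, summing to 363000
Step 3: Original sum: 750000
Step 4: Remaining sum = 750000 - 363000 = 387000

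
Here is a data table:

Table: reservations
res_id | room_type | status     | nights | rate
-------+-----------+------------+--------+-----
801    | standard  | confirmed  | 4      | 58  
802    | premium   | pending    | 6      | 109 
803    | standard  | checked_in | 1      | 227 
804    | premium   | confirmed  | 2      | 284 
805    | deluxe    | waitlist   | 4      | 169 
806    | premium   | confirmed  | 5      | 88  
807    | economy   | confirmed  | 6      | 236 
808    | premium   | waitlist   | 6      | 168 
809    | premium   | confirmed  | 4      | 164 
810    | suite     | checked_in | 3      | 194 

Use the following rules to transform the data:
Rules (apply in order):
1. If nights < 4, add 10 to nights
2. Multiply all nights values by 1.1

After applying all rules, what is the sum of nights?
78.1

Step 1: Apply Rule 1 - Add 10 to records with nights < 4
  - 3 records affected: 6 + (3 × 10) = 36
  - Unaffected records: 35
  - Sum after Rule 1: 71
Step 2: Apply Rule 2 - Multiply all by 1.1
  - 71 × 1.1 = 78.1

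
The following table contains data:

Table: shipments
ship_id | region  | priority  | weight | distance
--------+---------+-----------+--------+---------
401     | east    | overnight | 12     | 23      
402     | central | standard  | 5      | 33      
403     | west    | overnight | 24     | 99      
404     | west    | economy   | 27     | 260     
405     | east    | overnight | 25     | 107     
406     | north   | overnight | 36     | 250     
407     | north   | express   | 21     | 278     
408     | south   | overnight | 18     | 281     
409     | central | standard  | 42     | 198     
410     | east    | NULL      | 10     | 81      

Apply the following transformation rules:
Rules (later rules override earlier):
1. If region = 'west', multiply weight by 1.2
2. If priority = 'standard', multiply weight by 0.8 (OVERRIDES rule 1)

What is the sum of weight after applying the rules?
220.8

Step 1: Rule 2 takes priority for records with priority = 'standard'
  - 2 records: 47 × 0.8 = 37.6
Step 2: Rule 1 applies to remaining records with region = 'west'
  - 2 records: 51 × 1.2 = 61.2
Step 3: Other records unchanged: 122
Step 4: Final sum = 37.6 + 61.2 + 122 = 220.8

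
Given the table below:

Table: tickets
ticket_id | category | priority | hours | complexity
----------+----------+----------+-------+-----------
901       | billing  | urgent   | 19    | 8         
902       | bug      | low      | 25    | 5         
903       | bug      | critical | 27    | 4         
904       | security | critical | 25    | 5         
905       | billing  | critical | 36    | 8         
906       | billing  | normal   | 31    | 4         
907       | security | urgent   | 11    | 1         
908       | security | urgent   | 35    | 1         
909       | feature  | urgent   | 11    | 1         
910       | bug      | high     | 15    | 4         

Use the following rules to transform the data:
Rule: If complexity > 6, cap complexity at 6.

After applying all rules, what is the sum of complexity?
37

Step 1: 2 records have complexity > 6
Step 2: These records originally summed to 16
Step 3: After capping: 2 × 6 = 12
Step 4: Unaffected records sum: 25
Step 5: Final sum = 12 + 25 = 37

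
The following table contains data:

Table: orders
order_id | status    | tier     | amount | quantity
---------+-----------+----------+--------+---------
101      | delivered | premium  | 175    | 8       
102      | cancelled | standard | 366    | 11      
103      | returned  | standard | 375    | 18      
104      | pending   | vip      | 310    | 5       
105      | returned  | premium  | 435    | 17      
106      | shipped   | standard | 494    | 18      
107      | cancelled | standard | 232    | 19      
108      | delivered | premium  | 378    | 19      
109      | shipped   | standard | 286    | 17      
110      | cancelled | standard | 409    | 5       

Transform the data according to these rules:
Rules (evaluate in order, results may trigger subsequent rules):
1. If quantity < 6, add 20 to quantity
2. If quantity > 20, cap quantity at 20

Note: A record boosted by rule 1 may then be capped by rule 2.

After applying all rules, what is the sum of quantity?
167

Step 1: Apply rule 1 to records with quantity < 6
  - 2 records get bonus of 20
  - Of these, 2 records then exceed 20 and get capped
Step 2: Apply rule 2 to records with quantity > 20
  - 0 records (original) are capped
Step 3: Calculate final sum = 167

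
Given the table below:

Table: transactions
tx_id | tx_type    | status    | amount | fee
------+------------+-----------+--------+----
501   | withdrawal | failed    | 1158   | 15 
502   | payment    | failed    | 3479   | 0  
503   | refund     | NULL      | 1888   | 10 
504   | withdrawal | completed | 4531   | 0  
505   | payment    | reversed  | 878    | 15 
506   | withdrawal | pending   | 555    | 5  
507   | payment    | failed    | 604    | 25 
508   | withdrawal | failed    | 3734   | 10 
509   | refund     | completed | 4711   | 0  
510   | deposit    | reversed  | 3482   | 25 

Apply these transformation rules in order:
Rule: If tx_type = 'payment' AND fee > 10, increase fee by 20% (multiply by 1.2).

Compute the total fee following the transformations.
113.0

Step 1: Find records where tx_type = 'payment' AND fee > 10
Step 2: 2 records match, summing to 40
Step 3: After multiplier: 40 × 1.2 = 48.0
Step 4: Unaffected records sum: 65
Step 5: Final sum = 48.0 + 65 = 113.0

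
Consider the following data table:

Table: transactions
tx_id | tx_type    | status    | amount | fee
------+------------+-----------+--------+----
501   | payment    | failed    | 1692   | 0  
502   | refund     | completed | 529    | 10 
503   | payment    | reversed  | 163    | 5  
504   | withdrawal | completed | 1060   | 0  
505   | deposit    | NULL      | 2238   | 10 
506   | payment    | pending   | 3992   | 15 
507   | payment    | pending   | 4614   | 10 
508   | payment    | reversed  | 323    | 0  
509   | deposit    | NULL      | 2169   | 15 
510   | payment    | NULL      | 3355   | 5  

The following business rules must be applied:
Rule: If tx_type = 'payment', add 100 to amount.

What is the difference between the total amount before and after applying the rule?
600

Step 1: Original sum of amount = 20135
Step 2: 6 records have tx_type = 'payment'
Step 3: Each affected record changes by 100
Step 4: Total change = 6 × 100 = 600
Step 5: New sum = 20135 + 600 = 20735
Step 6: Difference = |20735 - 20135| = 600
        (Sum increased by 600)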